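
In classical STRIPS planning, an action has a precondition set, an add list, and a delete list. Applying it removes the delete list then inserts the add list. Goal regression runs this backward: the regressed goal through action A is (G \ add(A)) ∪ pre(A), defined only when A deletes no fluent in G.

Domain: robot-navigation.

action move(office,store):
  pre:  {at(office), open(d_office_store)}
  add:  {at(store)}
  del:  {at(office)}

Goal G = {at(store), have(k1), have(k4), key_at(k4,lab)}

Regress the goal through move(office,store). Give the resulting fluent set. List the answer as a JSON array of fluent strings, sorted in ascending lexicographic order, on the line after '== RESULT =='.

Regress:
  G ∩ del = {}  (empty — regression defined)
  G \ add = {at(store), have(k1), have(k4), key_at(k4,lab)} \ {at(store)} = {have(k1), have(k4), key_at(k4,lab)}
  ∪ pre   = {have(k1), have(k4), key_at(k4,lab)} ∪ {at(office), open(d_office_store)}
          = {at(office), have(k1), have(k4), key_at(k4,lab), open(d_office_store)}

== RESULT ==
["at(office)", "have(k1)", "have(k4)", "key_at(k4,lab)", "open(d_office_store)"]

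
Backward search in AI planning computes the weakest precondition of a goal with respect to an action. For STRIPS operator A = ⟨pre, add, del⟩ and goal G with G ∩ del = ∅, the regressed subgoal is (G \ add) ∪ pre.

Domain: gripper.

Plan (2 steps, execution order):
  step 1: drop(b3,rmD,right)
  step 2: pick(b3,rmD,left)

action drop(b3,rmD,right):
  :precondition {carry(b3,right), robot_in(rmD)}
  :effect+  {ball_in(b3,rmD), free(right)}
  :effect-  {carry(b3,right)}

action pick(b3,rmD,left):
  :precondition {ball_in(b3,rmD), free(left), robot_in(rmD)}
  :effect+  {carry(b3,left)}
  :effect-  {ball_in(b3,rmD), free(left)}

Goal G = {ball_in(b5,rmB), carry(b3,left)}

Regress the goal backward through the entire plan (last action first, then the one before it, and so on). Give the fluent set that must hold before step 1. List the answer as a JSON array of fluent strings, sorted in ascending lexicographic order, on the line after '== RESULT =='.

Regress step by step:
  through step 2 (pick(b3,rmD,left)): drop {carry(b3,left)}, keep {ball_in(b5,rmB)}, require {ball_in(b3,rmD), free(left), robot_in(rmD)}
    → {ball_in(b3,rmD), ball_in(b5,rmB), free(left), robot_in(rmD)}
  through step 1 (drop(b3,rmD,right)): drop {ball_in(b3,rmD)}, keep {ball_in(b5,rmB), free(left), robot_in(rmD)}, require {carry(b3,right), robot_in(rmD)}
    → {ball_in(b5,rmB), carry(b3,right), free(left), robot_in(rmD)}

== RESULT ==
["ball_in(b5,rmB)", "carry(b3,right)", "free(left)", "robot_in(rmD)"]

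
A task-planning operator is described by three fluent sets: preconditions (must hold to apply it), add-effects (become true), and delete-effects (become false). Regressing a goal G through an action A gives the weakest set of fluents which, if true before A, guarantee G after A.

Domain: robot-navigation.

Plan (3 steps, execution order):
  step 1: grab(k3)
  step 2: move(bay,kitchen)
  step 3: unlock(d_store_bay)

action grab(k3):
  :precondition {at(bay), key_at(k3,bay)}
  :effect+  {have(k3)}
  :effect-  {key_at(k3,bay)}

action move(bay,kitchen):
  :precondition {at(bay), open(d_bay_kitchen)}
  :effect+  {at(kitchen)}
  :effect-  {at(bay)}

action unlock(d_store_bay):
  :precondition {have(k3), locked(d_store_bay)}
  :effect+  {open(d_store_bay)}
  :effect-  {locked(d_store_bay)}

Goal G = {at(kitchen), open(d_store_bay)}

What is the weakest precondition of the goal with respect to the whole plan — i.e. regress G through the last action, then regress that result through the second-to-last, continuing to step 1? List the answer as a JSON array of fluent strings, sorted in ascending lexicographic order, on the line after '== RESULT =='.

Regress step by step:
  through step 3 (unlock(d_store_bay)): drop {open(d_store_bay)}, keep {at(kitchen)}, require {have(k3), locked(d_store_bay)}
    → {at(kitchen), have(k3), locked(d_store_bay)}
  through step 2 (move(bay,kitchen)): drop {at(kitchen)}, keep {have(k3), locked(d_store_bay)}, require {at(bay), open(d_bay_kitchen)}
    → {at(bay), have(k3), locked(d_store_bay), open(d_bay_kitchen)}
  through step 1 (grab(k3)): drop {have(k3)}, keep {at(bay), locked(d_store_bay), open(d_bay_kitchen)}, require {at(bay), key_at(k3,bay)}
    → {at(bay), key_at(k3,bay), locked(d_store_bay), open(d_bay_kitchen)}

== RESULT ==
["at(bay)", "key_at(k3,bay)", "locked(d_store_bay)", "open(d_bay_kitchen)"]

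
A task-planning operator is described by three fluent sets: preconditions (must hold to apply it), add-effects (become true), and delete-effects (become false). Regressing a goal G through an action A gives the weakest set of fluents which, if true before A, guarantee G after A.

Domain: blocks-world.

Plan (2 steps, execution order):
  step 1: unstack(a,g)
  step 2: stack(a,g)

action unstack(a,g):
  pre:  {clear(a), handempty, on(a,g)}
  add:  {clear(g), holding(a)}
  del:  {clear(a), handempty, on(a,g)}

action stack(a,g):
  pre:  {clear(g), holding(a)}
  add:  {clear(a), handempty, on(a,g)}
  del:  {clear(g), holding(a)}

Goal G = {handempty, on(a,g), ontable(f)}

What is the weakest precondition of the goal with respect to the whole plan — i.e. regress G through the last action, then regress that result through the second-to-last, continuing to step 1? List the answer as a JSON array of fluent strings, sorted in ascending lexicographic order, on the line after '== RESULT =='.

Regress step by step:
  through step 2 (stack(a,g)): drop {handempty, on(a,g)}, keep {ontable(f)}, require {clear(g), holding(a)}
    → {clear(g), holding(a), ontable(f)}
  through step 1 (unstack(a,g)): drop {clear(g), holding(a)}, keep {ontable(f)}, require {clear(a), handempty, on(a,g)}
    → {clear(a), handempty, on(a,g), ontable(f)}

== RESULT ==
["clear(a)", "handempty", "on(a,g)", "ontable(f)"]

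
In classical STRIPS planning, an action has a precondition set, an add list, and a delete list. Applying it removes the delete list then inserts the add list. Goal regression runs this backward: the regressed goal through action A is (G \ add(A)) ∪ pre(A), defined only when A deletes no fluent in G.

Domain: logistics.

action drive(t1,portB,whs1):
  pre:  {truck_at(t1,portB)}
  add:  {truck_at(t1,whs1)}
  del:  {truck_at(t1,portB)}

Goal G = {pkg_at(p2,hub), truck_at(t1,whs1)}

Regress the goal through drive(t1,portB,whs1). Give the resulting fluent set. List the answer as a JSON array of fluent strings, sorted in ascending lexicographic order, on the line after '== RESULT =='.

Regress:
  G ∩ del = {}  (empty — regression defined)
  G \ add = {pkg_at(p2,hub), truck_at(t1,whs1)} \ {truck_at(t1,whs1)} = {pkg_at(p2,hub)}
  ∪ pre   = {pkg_at(p2,hub)} ∪ {truck_at(t1,portB)}
          = {pkg_at(p2,hub), truck_at(t1,portB)}

== RESULT ==
["pkg_at(p2,hub)", "truck_at(t1,portB)"]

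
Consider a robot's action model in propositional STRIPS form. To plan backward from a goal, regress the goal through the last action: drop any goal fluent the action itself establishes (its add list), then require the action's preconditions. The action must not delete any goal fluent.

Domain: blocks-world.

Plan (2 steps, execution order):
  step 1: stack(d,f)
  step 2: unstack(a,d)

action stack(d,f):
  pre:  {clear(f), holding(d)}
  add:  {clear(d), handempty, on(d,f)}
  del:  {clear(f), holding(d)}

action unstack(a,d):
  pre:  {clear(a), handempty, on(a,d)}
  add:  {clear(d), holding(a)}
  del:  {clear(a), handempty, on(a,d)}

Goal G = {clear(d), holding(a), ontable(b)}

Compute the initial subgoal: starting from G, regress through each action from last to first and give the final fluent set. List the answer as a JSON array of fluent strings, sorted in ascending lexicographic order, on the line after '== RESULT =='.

Regress step by step:
  through step 2 (unstack(a,d)): drop {clear(d), holding(a)}, keep {ontable(b)}, require {clear(a), handempty, on(a,d)}
    → {clear(a), handempty, on(a,d), ontable(b)}
  through step 1 (stack(d,f)): drop {handempty}, keep {clear(a), on(a,d), ontable(b)}, require {clear(f), holding(d)}
    → {clear(a), clear(f), holding(d), on(a,d), ontable(b)}

== RESULT ==
["clear(a)", "clear(f)", "holding(d)", "on(a,d)", "ontable(b)"]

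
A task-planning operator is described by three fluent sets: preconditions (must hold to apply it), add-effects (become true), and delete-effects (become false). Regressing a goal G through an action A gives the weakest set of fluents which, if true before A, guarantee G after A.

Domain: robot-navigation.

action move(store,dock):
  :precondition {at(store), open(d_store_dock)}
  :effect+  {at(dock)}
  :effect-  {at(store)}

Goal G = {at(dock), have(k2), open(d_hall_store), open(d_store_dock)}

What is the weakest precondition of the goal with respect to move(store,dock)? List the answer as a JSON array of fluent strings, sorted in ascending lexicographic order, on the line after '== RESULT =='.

Regress:
  G ∩ del = {}  (empty — regression defined)
  G \ add = {at(dock), have(k2), open(d_hall_store), open(d_store_dock)} \ {at(dock)} = {have(k2), open(d_hall_store), open(d_store_dock)}
  ∪ pre   = {have(k2), open(d_hall_store), open(d_store_dock)} ∪ {at(store), open(d_store_dock)}
          = {at(store), have(k2), open(d_hall_store), open(d_store_dock)}

== RESULT ==
["at(store)", "have(k2)", "open(d_hall_store)", "open(d_store_dock)"]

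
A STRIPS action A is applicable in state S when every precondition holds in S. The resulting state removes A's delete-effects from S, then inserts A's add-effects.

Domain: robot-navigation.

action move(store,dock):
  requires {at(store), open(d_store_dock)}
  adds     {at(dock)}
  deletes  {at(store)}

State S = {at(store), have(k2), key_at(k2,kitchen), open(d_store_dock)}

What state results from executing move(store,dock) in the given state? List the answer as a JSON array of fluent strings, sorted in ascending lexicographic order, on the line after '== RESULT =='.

Compute (S \ del) ∪ add:
  pre ⊆ S: {at(store), open(d_store_dock)} ⊆ S  — applicable
  S \ del = {have(k2), key_at(k2,kitchen), open(d_store_dock)}
  ∪ add   = {at(dock), have(k2), key_at(k2,kitchen), open(d_store_dock)}

== RESULT ==
["at(dock)", "have(k2)", "key_at(k2,kitchen)", "open(d_store_dock)"]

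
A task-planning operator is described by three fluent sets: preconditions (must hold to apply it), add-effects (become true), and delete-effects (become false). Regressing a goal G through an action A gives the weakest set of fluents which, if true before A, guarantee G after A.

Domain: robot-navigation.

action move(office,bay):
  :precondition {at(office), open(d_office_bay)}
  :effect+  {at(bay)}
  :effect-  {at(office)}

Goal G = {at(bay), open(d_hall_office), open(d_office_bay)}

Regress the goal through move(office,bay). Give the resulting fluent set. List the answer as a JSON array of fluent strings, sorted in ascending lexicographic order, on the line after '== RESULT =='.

Compute (G \ add) ∪ pre:
  G ∩ del = {}  (empty — regression defined)
  G \ add = {at(bay), open(d_hall_office), open(d_office_bay)} \ {at(bay)} = {open(d_hall_office), open(d_office_bay)}
  ∪ pre   = {open(d_hall_office), open(d_office_bay)} ∪ {at(office), open(d_office_bay)}
          = {at(office), open(d_hall_office), open(d_office_bay)}

== RESULT ==
["at(office)", "open(d_hall_office)", "open(d_office_bay)"]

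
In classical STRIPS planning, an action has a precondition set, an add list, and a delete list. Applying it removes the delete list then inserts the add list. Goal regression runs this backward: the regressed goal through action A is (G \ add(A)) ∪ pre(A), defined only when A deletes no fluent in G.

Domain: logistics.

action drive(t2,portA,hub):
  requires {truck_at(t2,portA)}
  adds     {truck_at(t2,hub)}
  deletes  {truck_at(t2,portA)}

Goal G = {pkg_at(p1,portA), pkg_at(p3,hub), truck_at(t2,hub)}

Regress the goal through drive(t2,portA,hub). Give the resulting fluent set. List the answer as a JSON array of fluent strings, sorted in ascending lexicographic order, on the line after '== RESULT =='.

Compute (G \ add) ∪ pre:
  G ∩ del = {}  (empty — regression defined)
  G \ add = {pkg_at(p1,portA), pkg_at(p3,hub), truck_at(t2,hub)} \ {truck_at(t2,hub)} = {pkg_at(p1,portA), pkg_at(p3,hub)}
  ∪ pre   = {pkg_at(p1,portA), pkg_at(p3,hub)} ∪ {truck_at(t2,portA)}
          = {pkg_at(p1,portA), pkg_at(p3,hub), truck_at(t2,portA)}

== RESULT ==
["pkg_at(p1,portA)", "pkg_at(p3,hub)", "truck_at(t2,portA)"]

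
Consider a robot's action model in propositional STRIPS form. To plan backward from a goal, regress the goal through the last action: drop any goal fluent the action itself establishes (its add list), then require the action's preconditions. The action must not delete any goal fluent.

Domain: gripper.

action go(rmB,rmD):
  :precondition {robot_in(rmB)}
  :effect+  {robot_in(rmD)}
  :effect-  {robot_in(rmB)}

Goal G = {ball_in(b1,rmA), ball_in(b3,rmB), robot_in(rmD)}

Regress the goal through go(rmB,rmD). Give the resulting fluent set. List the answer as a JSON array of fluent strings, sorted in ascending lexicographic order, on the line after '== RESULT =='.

Regress:
  G ∩ del = {}  (empty — regression defined)
  G \ add = {ball_in(b1,rmA), ball_in(b3,rmB), robot_in(rmD)} \ {robot_in(rmD)} = {ball_in(b1,rmA), ball_in(b3,rmB)}
  ∪ pre   = {ball_in(b1,rmA), ball_in(b3,rmB)} ∪ {robot_in(rmB)}
          = {ball_in(b1,rmA), ball_in(b3,rmB), robot_in(rmB)}

== RESULT ==
["ball_in(b1,rmA)", "ball_in(b3,rmB)", "robot_in(rmB)"]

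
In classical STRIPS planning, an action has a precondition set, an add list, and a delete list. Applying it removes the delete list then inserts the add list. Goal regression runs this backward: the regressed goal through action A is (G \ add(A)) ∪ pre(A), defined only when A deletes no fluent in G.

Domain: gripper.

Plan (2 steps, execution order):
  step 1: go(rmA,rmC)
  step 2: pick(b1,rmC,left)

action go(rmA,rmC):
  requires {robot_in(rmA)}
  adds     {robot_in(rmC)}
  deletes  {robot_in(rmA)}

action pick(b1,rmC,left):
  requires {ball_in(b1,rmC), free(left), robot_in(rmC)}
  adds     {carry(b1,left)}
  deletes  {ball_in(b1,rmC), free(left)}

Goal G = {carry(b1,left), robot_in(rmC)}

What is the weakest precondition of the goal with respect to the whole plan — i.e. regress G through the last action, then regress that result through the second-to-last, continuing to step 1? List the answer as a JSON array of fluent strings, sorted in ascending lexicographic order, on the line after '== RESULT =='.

Regress step by step:
  through step 2 (pick(b1,rmC,left)): drop {carry(b1,left)}, keep {robot_in(rmC)}, require {ball_in(b1,rmC), free(left), robot_in(rmC)}
    → {ball_in(b1,rmC), free(left), robot_in(rmC)}
  through step 1 (go(rmA,rmC)): drop {robot_in(rmC)}, keep {ball_in(b1,rmC), free(left)}, require {robot_in(rmA)}
    → {ball_in(b1,rmC), free(left), robot_in(rmA)}

== RESULT ==
["ball_in(b1,rmC)", "free(left)", "robot_in(rmA)"]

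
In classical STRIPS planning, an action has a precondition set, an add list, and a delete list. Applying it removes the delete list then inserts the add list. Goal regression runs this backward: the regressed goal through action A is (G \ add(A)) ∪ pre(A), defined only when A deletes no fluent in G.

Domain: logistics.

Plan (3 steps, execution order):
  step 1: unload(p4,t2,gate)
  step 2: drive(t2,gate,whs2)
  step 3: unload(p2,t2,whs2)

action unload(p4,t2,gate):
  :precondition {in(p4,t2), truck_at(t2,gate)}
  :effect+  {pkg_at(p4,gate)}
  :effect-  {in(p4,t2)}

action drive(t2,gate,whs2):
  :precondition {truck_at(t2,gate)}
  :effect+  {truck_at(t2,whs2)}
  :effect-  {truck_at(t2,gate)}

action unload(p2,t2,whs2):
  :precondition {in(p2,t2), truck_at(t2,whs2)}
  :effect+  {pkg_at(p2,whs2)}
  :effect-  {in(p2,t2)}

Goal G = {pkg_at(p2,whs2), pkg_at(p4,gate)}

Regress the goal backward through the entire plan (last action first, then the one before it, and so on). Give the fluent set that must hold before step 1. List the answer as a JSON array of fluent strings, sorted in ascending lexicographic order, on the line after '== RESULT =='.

Regress step by step:
  through step 3 (unload(p2,t2,whs2)): drop {pkg_at(p2,whs2)}, keep {pkg_at(p4,gate)}, require {in(p2,t2), truck_at(t2,whs2)}
    → {in(p2,t2), pkg_at(p4,gate), truck_at(t2,whs2)}
  through step 2 (drive(t2,gate,whs2)): drop {truck_at(t2,whs2)}, keep {in(p2,t2), pkg_at(p4,gate)}, require {truck_at(t2,gate)}
    → {in(p2,t2), pkg_at(p4,gate), truck_at(t2,gate)}
  through step 1 (unload(p4,t2,gate)): drop {pkg_at(p4,gate)}, keep {in(p2,t2), truck_at(t2,gate)}, require {in(p4,t2), truck_at(t2,gate)}
    → {in(p2,t2), in(p4,t2), truck_at(t2,gate)}

== RESULT ==
["in(p2,t2)", "in(p4,t2)", "truck_at(t2,gate)"]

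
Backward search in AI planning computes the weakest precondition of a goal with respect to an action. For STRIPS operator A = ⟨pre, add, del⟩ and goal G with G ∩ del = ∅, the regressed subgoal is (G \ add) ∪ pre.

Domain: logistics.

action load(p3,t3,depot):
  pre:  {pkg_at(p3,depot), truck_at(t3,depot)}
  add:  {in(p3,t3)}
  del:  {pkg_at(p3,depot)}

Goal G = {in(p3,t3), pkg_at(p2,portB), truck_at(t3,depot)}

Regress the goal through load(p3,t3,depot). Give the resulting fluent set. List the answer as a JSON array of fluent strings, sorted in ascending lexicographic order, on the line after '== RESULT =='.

Compute (G \ add) ∪ pre:
  G ∩ del = {}  (empty — regression defined)
  G \ add = {in(p3,t3), pkg_at(p2,portB), truck_at(t3,depot)} \ {in(p3,t3)} = {pkg_at(p2,portB), truck_at(t3,depot)}
  ∪ pre   = {pkg_at(p2,portB), truck_at(t3,depot)} ∪ {pkg_at(p3,depot), truck_at(t3,depot)}
          = {pkg_at(p2,portB), pkg_at(p3,depot), truck_at(t3,depot)}

== RESULT ==
["pkg_at(p2,portB)", "pkg_at(p3,depot)", "truck_at(t3,depot)"]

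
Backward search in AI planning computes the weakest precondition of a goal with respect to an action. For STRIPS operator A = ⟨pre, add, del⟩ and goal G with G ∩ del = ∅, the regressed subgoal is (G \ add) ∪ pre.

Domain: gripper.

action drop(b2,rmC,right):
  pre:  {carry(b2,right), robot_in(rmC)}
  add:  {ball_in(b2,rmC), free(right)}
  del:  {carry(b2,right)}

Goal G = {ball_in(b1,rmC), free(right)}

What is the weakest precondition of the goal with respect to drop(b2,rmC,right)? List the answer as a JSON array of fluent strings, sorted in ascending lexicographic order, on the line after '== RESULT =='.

Regress:
  G ∩ del = {}  (empty — regression defined)
  G \ add = {ball_in(b1,rmC), free(right)} \ {ball_in(b2,rmC), free(right)} = {ball_in(b1,rmC)}
  ∪ pre   = {ball_in(b1,rmC)} ∪ {carry(b2,right), robot_in(rmC)}
          = {ball_in(b1,rmC), carry(b2,right), robot_in(rmC)}

== RESULT ==
["ball_in(b1,rmC)", "carry(b2,right)", "robot_in(rmC)"]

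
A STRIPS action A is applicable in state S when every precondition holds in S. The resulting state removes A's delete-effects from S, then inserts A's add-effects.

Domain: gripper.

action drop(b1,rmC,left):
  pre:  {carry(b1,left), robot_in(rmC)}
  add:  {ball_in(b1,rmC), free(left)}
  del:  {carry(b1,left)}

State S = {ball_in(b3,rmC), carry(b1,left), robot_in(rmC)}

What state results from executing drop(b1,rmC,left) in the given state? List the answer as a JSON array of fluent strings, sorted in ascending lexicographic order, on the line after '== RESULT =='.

Compute (S \ del) ∪ add:
  pre ⊆ S: {carry(b1,left), robot_in(rmC)} ⊆ S  — applicable
  S \ del = {ball_in(b3,rmC), robot_in(rmC)}
  ∪ add   = {ball_in(b1,rmC), ball_in(b3,rmC), free(left), robot_in(rmC)}

== RESULT ==
["ball_in(b1,rmC)", "ball_in(b3,rmC)", "free(left)", "robot_in(rmC)"]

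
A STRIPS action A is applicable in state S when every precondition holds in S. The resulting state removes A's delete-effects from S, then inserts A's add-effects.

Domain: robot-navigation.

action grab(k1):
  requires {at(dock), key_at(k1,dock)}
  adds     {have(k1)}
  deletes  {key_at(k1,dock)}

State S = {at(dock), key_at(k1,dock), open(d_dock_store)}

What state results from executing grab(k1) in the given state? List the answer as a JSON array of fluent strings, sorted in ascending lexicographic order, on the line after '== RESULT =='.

Compute (S \ del) ∪ add:
  pre ⊆ S: {at(dock), key_at(k1,dock)} ⊆ S  — applicable
  S \ del = {at(dock), open(d_dock_store)}
  ∪ add   = {at(dock), have(k1), open(d_dock_store)}

== RESULT ==
["at(dock)", "have(k1)", "open(d_dock_store)"]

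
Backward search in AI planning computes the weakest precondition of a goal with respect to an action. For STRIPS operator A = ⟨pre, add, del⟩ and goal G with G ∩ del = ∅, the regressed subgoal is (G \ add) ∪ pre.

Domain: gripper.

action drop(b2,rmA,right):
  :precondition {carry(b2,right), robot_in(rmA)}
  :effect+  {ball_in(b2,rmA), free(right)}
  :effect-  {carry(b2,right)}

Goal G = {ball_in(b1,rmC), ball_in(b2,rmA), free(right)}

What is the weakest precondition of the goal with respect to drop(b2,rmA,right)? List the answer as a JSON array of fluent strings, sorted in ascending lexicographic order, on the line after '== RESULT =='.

Regress:
  G ∩ del = {}  (empty — regression defined)
  G \ add = {ball_in(b1,rmC), ball_in(b2,rmA), free(right)} \ {ball_in(b2,rmA), free(right)} = {ball_in(b1,rmC)}
  ∪ pre   = {ball_in(b1,rmC)} ∪ {carry(b2,right), robot_in(rmA)}
          = {ball_in(b1,rmC), carry(b2,right), robot_in(rmA)}

== RESULT ==
["ball_in(b1,rmC)", "carry(b2,right)", "robot_in(rmA)"]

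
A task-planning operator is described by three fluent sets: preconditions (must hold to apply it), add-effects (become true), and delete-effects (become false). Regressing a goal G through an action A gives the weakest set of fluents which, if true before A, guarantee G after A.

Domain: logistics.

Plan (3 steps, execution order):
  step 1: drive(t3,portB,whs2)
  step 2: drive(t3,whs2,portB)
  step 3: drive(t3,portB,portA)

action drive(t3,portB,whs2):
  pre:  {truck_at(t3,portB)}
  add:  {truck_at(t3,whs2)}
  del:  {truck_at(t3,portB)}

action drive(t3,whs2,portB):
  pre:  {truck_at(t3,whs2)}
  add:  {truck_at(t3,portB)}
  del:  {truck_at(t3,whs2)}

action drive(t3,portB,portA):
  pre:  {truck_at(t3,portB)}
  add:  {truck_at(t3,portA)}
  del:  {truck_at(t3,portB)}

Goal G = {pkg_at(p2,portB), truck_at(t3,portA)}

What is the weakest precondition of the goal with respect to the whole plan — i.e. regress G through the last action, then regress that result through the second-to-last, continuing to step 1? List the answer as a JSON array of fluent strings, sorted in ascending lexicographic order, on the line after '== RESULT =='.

Regress step by step:
  through step 3 (drive(t3,portB,portA)): drop {truck_at(t3,portA)}, keep {pkg_at(p2,portB)}, require {truck_at(t3,portB)}
    → {pkg_at(p2,portB), truck_at(t3,portB)}
  through step 2 (drive(t3,whs2,portB)): drop {truck_at(t3,portB)}, keep {pkg_at(p2,portB)}, require {truck_at(t3,whs2)}
    → {pkg_at(p2,portB), truck_at(t3,whs2)}
  through step 1 (drive(t3,portB,whs2)): drop {truck_at(t3,whs2)}, keep {pkg_at(p2,portB)}, require {truck_at(t3,portB)}
    → {pkg_at(p2,portB), truck_at(t3,portB)}

== RESULT ==
["pkg_at(p2,portB)", "truck_at(t3,portB)"]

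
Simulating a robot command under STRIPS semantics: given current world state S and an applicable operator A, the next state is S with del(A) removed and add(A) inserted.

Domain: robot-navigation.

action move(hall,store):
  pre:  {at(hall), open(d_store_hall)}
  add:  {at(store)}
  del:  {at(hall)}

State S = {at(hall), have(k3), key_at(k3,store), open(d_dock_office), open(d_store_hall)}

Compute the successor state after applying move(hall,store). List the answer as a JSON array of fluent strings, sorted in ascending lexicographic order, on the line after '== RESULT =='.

Compute (S \ del) ∪ add:
  pre ⊆ S: {at(hall), open(d_store_hall)} ⊆ S  — applicable
  S \ del = {have(k3), key_at(k3,store), open(d_dock_office), open(d_store_hall)}
  ∪ add   = {at(store), have(k3), key_at(k3,store), open(d_dock_office), open(d_store_hall)}

== RESULT ==
["at(store)", "have(k3)", "key_at(k3,store)", "open(d_dock_office)", "open(d_store_hall)"]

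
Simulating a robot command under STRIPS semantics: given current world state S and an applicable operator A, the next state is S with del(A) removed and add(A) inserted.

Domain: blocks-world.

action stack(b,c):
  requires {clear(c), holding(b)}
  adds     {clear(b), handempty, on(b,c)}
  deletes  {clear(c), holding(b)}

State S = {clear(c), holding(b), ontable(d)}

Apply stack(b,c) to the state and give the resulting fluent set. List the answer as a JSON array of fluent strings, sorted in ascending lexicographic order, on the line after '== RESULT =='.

Compute (S \ del) ∪ add:
  pre ⊆ S: {clear(c), holding(b)} ⊆ S  — applicable
  S \ del = {ontable(d)}
  ∪ add   = {clear(b), handempty, on(b,c), ontable(d)}

== RESULT ==
["clear(b)", "handempty", "on(b,c)", "ontable(d)"]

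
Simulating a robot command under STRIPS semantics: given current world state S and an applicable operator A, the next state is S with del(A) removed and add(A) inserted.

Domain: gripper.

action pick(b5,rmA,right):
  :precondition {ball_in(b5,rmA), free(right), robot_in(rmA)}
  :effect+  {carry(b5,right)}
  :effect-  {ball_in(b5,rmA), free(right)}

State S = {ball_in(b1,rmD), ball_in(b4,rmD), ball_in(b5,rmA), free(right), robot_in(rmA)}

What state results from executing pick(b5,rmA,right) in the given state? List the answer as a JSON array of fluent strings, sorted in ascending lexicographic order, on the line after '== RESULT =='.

Progress:
  pre ⊆ S: {ball_in(b5,rmA), free(right), robot_in(rmA)} ⊆ S  — applicable
  S \ del = {ball_in(b1,rmD), ball_in(b4,rmD), robot_in(rmA)}
  ∪ add   = {ball_in(b1,rmD), ball_in(b4,rmD), carry(b5,right), robot_in(rmA)}

== RESULT ==
["ball_in(b1,rmD)", "ball_in(b4,rmD)", "carry(b5,right)", "robot_in(rmA)"]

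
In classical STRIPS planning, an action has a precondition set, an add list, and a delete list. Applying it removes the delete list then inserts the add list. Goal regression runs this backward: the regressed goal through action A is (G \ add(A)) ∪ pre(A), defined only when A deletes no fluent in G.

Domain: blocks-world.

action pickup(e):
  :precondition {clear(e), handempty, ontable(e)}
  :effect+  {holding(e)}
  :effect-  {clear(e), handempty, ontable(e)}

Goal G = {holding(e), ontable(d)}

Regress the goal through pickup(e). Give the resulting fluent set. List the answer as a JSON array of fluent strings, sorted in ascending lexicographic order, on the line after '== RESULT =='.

Compute (G \ add) ∪ pre:
  G ∩ del = {}  (empty — regression defined)
  G \ add = {holding(e), ontable(d)} \ {holding(e)} = {ontable(d)}
  ∪ pre   = {ontable(d)} ∪ {clear(e), handempty, ontable(e)}
          = {clear(e), handempty, ontable(d), ontable(e)}

== RESULT ==
["clear(e)", "handempty", "ontable(d)", "ontable(e)"]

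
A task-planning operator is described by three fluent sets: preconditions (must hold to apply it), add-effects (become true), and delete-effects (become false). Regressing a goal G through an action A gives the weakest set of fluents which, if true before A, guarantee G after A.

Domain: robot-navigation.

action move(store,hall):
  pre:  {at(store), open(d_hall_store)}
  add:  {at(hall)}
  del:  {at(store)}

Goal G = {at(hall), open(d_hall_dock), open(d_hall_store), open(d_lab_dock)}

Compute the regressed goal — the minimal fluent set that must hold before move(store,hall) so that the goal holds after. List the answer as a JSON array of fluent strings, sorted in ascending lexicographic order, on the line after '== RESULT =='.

Regress:
  G ∩ del = {}  (empty — regression defined)
  G \ add = {at(hall), open(d_hall_dock), open(d_hall_store), open(d_lab_dock)} \ {at(hall)} = {open(d_hall_dock), open(d_hall_store), open(d_lab_dock)}
  ∪ pre   = {open(d_hall_dock), open(d_hall_store), open(d_lab_dock)} ∪ {at(store), open(d_hall_store)}
          = {at(store), open(d_hall_dock), open(d_hall_store), open(d_lab_dock)}

== RESULT ==
["at(store)", "open(d_hall_dock)", "open(d_hall_store)", "open(d_lab_dock)"]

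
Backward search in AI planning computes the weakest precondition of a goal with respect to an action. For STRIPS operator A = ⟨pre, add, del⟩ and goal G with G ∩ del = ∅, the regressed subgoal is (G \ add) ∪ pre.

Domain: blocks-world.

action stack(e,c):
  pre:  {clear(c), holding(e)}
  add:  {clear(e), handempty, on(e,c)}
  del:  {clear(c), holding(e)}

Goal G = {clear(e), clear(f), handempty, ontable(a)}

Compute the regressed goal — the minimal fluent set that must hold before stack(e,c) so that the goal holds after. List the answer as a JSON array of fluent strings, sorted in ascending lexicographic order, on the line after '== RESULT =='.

Compute (G \ add) ∪ pre:
  G ∩ del = {}  (empty — regression defined)
  G \ add = {clear(e), clear(f), handempty, ontable(a)} \ {clear(e), handempty, on(e,c)} = {clear(f), ontable(a)}
  ∪ pre   = {clear(f), ontable(a)} ∪ {clear(c), holding(e)}
          = {clear(c), clear(f), holding(e), ontable(a)}

== RESULT ==
["clear(c)", "clear(f)", "holding(e)", "ontable(a)"]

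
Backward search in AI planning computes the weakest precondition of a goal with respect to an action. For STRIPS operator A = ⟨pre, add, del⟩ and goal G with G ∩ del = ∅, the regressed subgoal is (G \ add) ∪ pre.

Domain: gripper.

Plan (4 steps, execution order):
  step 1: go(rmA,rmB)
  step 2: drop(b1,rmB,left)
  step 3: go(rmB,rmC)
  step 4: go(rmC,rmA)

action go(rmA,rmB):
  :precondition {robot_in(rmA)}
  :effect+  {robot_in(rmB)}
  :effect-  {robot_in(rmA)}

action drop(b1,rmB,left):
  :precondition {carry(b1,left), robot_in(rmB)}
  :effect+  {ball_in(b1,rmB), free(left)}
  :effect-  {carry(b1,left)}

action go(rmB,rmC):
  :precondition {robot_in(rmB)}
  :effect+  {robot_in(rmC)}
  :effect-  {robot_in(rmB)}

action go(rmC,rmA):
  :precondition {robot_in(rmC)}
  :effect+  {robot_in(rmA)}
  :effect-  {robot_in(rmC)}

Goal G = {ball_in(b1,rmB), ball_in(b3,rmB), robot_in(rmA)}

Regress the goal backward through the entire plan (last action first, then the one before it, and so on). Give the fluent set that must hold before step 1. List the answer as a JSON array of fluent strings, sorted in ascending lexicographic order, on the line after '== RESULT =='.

Work backward from the goal:
  through step 4 (go(rmC,rmA)): drop {robot_in(rmA)}, keep {ball_in(b1,rmB), ball_in(b3,rmB)}, require {robot_in(rmC)}
    → {ball_in(b1,rmB), ball_in(b3,rmB), robot_in(rmC)}
  through step 3 (go(rmB,rmC)): drop {robot_in(rmC)}, keep {ball_in(b1,rmB), ball_in(b3,rmB)}, require {robot_in(rmB)}
    → {ball_in(b1,rmB), ball_in(b3,rmB), robot_in(rmB)}
  through step 2 (drop(b1,rmB,left)): drop {ball_in(b1,rmB)}, keep {ball_in(b3,rmB), robot_in(rmB)}, require {carry(b1,left), robot_in(rmB)}
    → {ball_in(b3,rmB), carry(b1,left), robot_in(rmB)}
  through step 1 (go(rmA,rmB)): drop {robot_in(rmB)}, keep {ball_in(b3,rmB), carry(b1,left)}, require {robot_in(rmA)}
    → {ball_in(b3,rmB), carry(b1,left), robot_in(rmA)}

== RESULT ==
["ball_in(b3,rmB)", "carry(b1,left)", "robot_in(rmA)"]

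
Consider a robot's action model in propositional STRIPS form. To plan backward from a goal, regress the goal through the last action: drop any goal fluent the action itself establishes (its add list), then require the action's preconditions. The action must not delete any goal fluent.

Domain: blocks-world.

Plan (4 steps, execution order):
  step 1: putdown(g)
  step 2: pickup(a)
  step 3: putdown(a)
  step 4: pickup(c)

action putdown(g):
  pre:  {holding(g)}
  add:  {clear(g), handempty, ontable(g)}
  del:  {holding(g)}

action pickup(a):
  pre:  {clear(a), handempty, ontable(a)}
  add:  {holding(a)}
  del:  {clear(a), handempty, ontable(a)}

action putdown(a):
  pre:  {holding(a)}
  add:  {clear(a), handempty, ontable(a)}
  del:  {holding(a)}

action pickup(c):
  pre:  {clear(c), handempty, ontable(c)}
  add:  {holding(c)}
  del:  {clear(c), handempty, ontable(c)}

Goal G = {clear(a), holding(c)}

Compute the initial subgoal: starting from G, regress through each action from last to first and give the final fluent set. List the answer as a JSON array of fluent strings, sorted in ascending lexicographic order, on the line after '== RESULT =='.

Regress step by step:
  through step 4 (pickup(c)): drop {holding(c)}, keep {clear(a)}, require {clear(c), handempty, ontable(c)}
    → {clear(a), clear(c), handempty, ontable(c)}
  through step 3 (putdown(a)): drop {clear(a), handempty}, keep {clear(c), ontable(c)}, require {holding(a)}
    → {clear(c), holding(a), ontable(c)}
  through step 2 (pickup(a)): drop {holding(a)}, keep {clear(c), ontable(c)}, require {clear(a), handempty, ontable(a)}
    → {clear(a), clear(c), handempty, ontable(a), ontable(c)}
  through step 1 (putdown(g)): drop {handempty}, keep {clear(a), clear(c), ontable(a), ontable(c)}, require {holding(g)}
    → {clear(a), clear(c), holding(g), ontable(a), ontable(c)}

== RESULT ==
["clear(a)", "clear(c)", "holding(g)", "ontable(a)", "ontable(c)"]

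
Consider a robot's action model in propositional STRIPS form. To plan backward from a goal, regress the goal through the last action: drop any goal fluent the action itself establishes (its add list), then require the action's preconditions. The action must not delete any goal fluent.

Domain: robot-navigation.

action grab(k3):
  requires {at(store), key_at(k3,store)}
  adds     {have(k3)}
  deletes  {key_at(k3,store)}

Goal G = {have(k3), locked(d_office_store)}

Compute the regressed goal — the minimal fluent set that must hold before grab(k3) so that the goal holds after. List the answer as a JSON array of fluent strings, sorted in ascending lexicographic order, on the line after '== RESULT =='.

Compute (G \ add) ∪ pre:
  G ∩ del = {}  (empty — regression defined)
  G \ add = {have(k3), locked(d_office_store)} \ {have(k3)} = {locked(d_office_store)}
  ∪ pre   = {locked(d_office_store)} ∪ {at(store), key_at(k3,store)}
          = {at(store), key_at(k3,store), locked(d_office_store)}

== RESULT ==
["at(store)", "key_at(k3,store)", "locked(d_office_store)"]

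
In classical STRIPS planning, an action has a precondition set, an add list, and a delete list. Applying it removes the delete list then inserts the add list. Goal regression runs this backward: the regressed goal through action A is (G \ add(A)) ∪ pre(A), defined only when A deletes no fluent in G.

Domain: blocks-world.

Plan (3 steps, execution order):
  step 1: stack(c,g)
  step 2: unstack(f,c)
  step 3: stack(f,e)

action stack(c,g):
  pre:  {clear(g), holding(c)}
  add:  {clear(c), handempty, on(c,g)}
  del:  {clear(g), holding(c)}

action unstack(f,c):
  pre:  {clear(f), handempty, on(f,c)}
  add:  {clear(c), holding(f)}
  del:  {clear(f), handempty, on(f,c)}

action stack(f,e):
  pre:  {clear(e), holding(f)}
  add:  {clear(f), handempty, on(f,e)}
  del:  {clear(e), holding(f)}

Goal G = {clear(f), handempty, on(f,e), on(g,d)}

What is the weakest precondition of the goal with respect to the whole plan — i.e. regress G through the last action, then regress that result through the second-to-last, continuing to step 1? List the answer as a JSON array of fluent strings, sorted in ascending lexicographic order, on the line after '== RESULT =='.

Regress step by step:
  through step 3 (stack(f,e)): drop {clear(f), handempty, on(f,e)}, keep {on(g,d)}, require {clear(e), holding(f)}
    → {clear(e), holding(f), on(g,d)}
  through step 2 (unstack(f,c)): drop {holding(f)}, keep {clear(e), on(g,d)}, require {clear(f), handempty, on(f,c)}
    → {clear(e), clear(f), handempty, on(f,c), on(g,d)}
  through step 1 (stack(c,g)): drop {handempty}, keep {clear(e), clear(f), on(f,c), on(g,d)}, require {clear(g), holding(c)}
    → {clear(e), clear(f), clear(g), holding(c), on(f,c), on(g,d)}

== RESULT ==
["clear(e)", "clear(f)", "clear(g)", "holding(c)", "on(f,c)", "on(g,d)"]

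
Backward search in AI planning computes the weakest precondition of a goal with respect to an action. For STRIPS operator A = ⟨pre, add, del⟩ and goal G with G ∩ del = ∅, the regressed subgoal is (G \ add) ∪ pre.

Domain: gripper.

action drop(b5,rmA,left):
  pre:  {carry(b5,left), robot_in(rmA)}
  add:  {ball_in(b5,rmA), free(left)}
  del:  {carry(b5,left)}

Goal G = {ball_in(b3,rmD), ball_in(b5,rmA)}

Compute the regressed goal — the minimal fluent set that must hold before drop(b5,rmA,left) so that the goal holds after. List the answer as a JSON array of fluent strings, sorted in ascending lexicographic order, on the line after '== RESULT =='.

Compute (G \ add) ∪ pre:
  G ∩ del = {}  (empty — regression defined)
  G \ add = {ball_in(b3,rmD), ball_in(b5,rmA)} \ {ball_in(b5,rmA), free(left)} = {ball_in(b3,rmD)}
  ∪ pre   = {ball_in(b3,rmD)} ∪ {carry(b5,left), robot_in(rmA)}
          = {ball_in(b3,rmD), carry(b5,left), robot_in(rmA)}

== RESULT ==
["ball_in(b3,rmD)", "carry(b5,left)", "robot_in(rmA)"]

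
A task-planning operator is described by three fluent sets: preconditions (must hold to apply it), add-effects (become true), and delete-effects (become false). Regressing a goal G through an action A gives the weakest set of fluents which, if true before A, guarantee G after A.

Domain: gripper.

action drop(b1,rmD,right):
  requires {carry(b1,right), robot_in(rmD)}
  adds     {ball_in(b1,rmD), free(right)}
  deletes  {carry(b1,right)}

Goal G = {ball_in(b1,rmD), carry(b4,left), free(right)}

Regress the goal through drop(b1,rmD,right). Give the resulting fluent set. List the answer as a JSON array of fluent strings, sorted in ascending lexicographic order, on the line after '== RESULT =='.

Compute (G \ add) ∪ pre:
  G ∩ del = {}  (empty — regression defined)
  G \ add = {ball_in(b1,rmD), carry(b4,left), free(right)} \ {ball_in(b1,rmD), free(right)} = {carry(b4,left)}
  ∪ pre   = {carry(b4,left)} ∪ {carry(b1,right), robot_in(rmD)}
          = {carry(b1,right), carry(b4,left), robot_in(rmD)}

== RESULT ==
["carry(b1,right)", "carry(b4,left)", "robot_in(rmD)"]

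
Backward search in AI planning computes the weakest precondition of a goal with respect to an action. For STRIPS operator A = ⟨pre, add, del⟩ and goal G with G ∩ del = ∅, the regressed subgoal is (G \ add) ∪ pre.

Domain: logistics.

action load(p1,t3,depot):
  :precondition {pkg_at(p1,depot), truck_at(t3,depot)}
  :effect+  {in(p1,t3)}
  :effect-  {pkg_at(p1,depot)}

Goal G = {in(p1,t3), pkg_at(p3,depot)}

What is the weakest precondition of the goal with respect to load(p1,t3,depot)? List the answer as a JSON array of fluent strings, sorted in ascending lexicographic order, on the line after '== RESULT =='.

Regress:
  G ∩ del = {}  (empty — regression defined)
  G \ add = {in(p1,t3), pkg_at(p3,depot)} \ {in(p1,t3)} = {pkg_at(p3,depot)}
  ∪ pre   = {pkg_at(p3,depot)} ∪ {pkg_at(p1,depot), truck_at(t3,depot)}
          = {pkg_at(p1,depot), pkg_at(p3,depot), truck_at(t3,depot)}

== RESULT ==
["pkg_at(p1,depot)", "pkg_at(p3,depot)", "truck_at(t3,depot)"]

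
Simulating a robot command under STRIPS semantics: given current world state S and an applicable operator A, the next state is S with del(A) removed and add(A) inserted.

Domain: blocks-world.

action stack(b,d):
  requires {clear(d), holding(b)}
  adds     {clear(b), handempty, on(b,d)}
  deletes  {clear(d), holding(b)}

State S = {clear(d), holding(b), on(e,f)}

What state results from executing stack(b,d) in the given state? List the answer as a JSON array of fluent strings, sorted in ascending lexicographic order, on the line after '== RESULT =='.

Progress:
  pre ⊆ S: {clear(d), holding(b)} ⊆ S  — applicable
  S \ del = {on(e,f)}
  ∪ add   = {clear(b), handempty, on(b,d), on(e,f)}

== RESULT ==
["clear(b)", "handempty", "on(b,d)", "on(e,f)"]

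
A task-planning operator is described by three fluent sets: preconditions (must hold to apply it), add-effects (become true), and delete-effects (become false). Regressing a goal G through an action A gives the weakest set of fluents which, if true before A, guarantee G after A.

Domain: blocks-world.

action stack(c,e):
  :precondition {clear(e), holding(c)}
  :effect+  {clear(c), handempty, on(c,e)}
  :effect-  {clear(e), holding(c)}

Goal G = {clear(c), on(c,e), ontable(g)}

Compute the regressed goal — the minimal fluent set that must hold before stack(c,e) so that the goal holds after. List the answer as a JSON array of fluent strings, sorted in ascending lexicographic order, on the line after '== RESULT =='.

Compute (G \ add) ∪ pre:
  G ∩ del = {}  (empty — regression defined)
  G \ add = {clear(c), on(c,e), ontable(g)} \ {clear(c), handempty, on(c,e)} = {ontable(g)}
  ∪ pre   = {ontable(g)} ∪ {clear(e), holding(c)}
          = {clear(e), holding(c), ontable(g)}

== RESULT ==
["clear(e)", "holding(c)", "ontable(g)"]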